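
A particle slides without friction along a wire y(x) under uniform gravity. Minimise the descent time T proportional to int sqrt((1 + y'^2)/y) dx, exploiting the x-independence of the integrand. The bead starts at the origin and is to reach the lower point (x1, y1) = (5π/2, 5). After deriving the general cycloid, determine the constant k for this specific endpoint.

The Lagrangian L = sqrt((1 + y'^2) / y) has no explicit x dependence, so the Beltrami identity applies:
    L − y' ∂L/∂y' = C.
Compute ∂L/∂y' = y' / sqrt(y (1 + y'^2)).
Substitute:
    sqrt((1 + y'^2)/y) − y'·y' / sqrt(y (1 + y'^2))
    = (1 + y'^2) / sqrt(y (1 + y'^2)) − y'^2 / sqrt(y (1 + y'^2))
    = 1 / sqrt(y (1 + y'^2)) = C.
Squaring and rearranging gives the first integral
    y (1 + y'^2) = 1/C^2 =: k   (constant).
Solving this first-order ODE by the substitution
    y = (k/2)(1 − cos θ)
yields the cycloid parameterisation
    x(θ) = (k/2)(θ − sin θ),   y(θ) = (k/2)(1 − cos θ).
The constant k is fixed by the endpoint condition.
Now fit the given lower endpoint (x1, y1) = (5π/2, 5). At the bottom of the first arch (θ = π), the parametric equations give
    y(π) = (k/2)(1 − cos π) = k,
    x(π) = (k/2)(π − sin π) = kπ/2.
Matching y(π) = 5 gives k = 5, consistent with x(π) = 5π/2. Therefore the specific cycloid is
    x(θ) = (5/2)(θ − sin θ),   y(θ) = (5/2)(1 − cos θ).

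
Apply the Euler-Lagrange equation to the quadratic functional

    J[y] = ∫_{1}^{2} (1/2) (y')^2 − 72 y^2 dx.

The Lagrangian is L = (1/2) (y')^2 − 72 y^2.
Compute ∂L/∂y = -144y, ∂L/∂y' = y'.
The Euler-Lagrange equation d/dx(∂L/∂y') − ∂L/∂y = 0 reduces to
    y'' + 144 y = 0.
Its general solution is
    y(x) = A sin(12x) + B cos(12x),
with A, B fixed by the endpoint conditions.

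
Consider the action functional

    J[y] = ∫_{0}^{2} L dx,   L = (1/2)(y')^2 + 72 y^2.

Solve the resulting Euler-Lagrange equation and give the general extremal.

The Lagrangian is L = (1/2)(y')^2 + 72 y^2.
∂L/∂y = 144y.
∂L/∂y' = y'.
The Euler-Lagrange equation d/dx(∂L/∂y') − ∂L/∂y = 0 becomes:
    y'' - 144 y = 0
General solution: y(x) = A e^(12x) + B e^(-12x), where A and B are arbitrary constants fixed by the endpoint conditions.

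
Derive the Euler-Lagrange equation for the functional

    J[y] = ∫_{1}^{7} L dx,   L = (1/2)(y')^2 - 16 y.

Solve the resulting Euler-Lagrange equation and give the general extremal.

The Lagrangian is L = (1/2)(y')^2 - 16 y.
∂L/∂y = -16.
∂L/∂y' = y'.
The Euler-Lagrange equation d/dx(∂L/∂y') − ∂L/∂y = 0 becomes:
    y'' + 16 = 0
General solution: y(x) = -8 x^2 + A x + B, where A and B are arbitrary constants fixed by the endpoint conditions.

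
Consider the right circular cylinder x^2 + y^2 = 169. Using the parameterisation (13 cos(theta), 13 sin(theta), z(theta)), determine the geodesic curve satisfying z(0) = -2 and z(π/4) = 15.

Parameterise the cylinder of radius R = 13 as
    r(θ) = (13 cos θ, 13 sin θ, z(θ)).
The arc-length element is
    ds = sqrt(169 + (dz/dθ)^2) dθ,
so the Lagrangian is L = sqrt(169 + z'^2).
L depends on z' only, not on z or θ, so ∂L/∂z = 0 and
    ∂L/∂z' = z' / sqrt(169 + z'^2).
The Euler-Lagrange equation gives
    d/dθ( z' / sqrt(169 + z'^2) ) = 0,
so z' is constant. Integrating once:
    z(θ) = a θ + b,
a helix on the cylinder (a straight line when the cylinder is unrolled). The constants a, b are determined by the endpoint conditions.
With endpoint conditions z(0) = -2 and z(π/4) = 15: from z(0) = b we get b = -2, and a·π/4 + -2 = 15 gives a = 68/π, so
    z(θ) = (68/π) θ − 2.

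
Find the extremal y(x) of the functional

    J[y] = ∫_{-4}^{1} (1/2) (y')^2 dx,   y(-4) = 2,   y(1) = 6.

The Lagrangian is L = (1/2) (y')^2.
Compute ∂L/∂y = 0, ∂L/∂y' = y'.
The Euler-Lagrange equation d/dx(∂L/∂y') − ∂L/∂y = 0 reduces to
    y'' = 0.
Its general solution is
    y(x) = A x + B,
with A, B fixed by the endpoint conditions.
Applying the endpoint conditions y(-4) = 2 and y(1) = 6: solve A·-4 + B = 2 and A·1 + B = 6. Subtracting gives A(1 − -4) = 6 − 2, so A = 4/5, and B = 2 − A·-4 = 26/5. Therefore
    y(x) = (4/5) x + 26/5.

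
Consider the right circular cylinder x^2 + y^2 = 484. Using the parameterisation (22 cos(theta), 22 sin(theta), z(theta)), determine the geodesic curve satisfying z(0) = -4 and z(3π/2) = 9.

Parameterise the cylinder of radius R = 22 as
    r(θ) = (22 cos θ, 22 sin θ, z(θ)).
The arc-length element is
    ds = sqrt(484 + (dz/dθ)^2) dθ,
so the Lagrangian is L = sqrt(484 + z'^2).
L depends on z' only, not on z or θ, so ∂L/∂z = 0 and
    ∂L/∂z' = z' / sqrt(484 + z'^2).
The Euler-Lagrange equation gives
    d/dθ( z' / sqrt(484 + z'^2) ) = 0,
so z' is constant. Integrating once:
    z(θ) = a θ + b,
a helix on the cylinder (a straight line when the cylinder is unrolled). The constants a, b are determined by the endpoint conditions.
With endpoint conditions z(0) = -4 and z(3π/2) = 9: from z(0) = b we get b = -4, and a·3π/2 + -4 = 9 gives a = 26/(3π), so
    z(θ) = (26/(3π)) θ − 4.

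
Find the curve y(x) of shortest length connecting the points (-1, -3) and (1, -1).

Arc-length functional: J[y] = ∫ sqrt(1 + (y')^2) dx.
Lagrangian L = sqrt(1 + (y')^2) has no explicit y dependence, so ∂L/∂y = 0 and the Euler-Lagrange equation gives
    d/dx( y' / sqrt(1 + (y')^2) ) = 0  ⇒  y' / sqrt(1 + (y')^2) = const.
Hence y' is constant, so y(x) is affine.
Fitting the endpoints (-1, -3) and (1, -1):
    slope m = ((-1) − (-3)) / (1 − (-1)) = 1,
    intercept c = (-3) − m·(-1) = -2.
Extremal: y(x) = x - 2.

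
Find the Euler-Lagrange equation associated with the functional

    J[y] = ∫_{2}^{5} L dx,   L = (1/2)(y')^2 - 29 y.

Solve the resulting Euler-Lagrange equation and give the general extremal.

The Lagrangian is L = (1/2)(y')^2 - 29 y.
∂L/∂y = -29.
∂L/∂y' = y'.
The Euler-Lagrange equation d/dx(∂L/∂y') − ∂L/∂y = 0 becomes:
    y'' + 29 = 0
General solution: y(x) = -(29/2) x^2 + A x + B, where A and B are arbitrary constants fixed by the endpoint conditions.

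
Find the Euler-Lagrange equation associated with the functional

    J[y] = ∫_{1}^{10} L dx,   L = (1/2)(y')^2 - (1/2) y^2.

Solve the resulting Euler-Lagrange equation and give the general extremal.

The Lagrangian is L = (1/2)(y')^2 - (1/2) y^2.
∂L/∂y = -y.
∂L/∂y' = y'.
The Euler-Lagrange equation d/dx(∂L/∂y') − ∂L/∂y = 0 becomes:
    y'' + y = 0
General solution: y(x) = A sin(x) + B cos(x), where A and B are arbitrary constants fixed by the endpoint conditions.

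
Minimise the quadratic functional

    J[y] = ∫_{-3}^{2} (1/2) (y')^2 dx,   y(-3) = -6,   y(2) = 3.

The Lagrangian is L = (1/2) (y')^2.
Compute ∂L/∂y = 0, ∂L/∂y' = y'.
The Euler-Lagrange equation d/dx(∂L/∂y') − ∂L/∂y = 0 reduces to
    y'' = 0.
Its general solution is
    y(x) = A x + B,
with A, B fixed by the endpoint conditions.
Applying the endpoint conditions y(-3) = -6 and y(2) = 3: solve A·-3 + B = -6 and A·2 + B = 3. Subtracting gives A(2 − -3) = 3 − -6, so A = 9/5, and B = -6 − A·-3 = -3/5. Therefore
    y(x) = (9/5) x - 3/5.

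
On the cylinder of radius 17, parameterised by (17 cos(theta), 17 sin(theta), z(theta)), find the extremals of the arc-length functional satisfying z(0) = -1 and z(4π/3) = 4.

Parameterise the cylinder of radius R = 17 as
    r(θ) = (17 cos θ, 17 sin θ, z(θ)).
The arc-length element is
    ds = sqrt(289 + (dz/dθ)^2) dθ,
so the Lagrangian is L = sqrt(289 + z'^2).
L depends on z' only, not on z or θ, so ∂L/∂z = 0 and
    ∂L/∂z' = z' / sqrt(289 + z'^2).
The Euler-Lagrange equation gives
    d/dθ( z' / sqrt(289 + z'^2) ) = 0,
so z' is constant. Integrating once:
    z(θ) = a θ + b,
a helix on the cylinder (a straight line when the cylinder is unrolled). The constants a, b are determined by the endpoint conditions.
With endpoint conditions z(0) = -1 and z(4π/3) = 4: from z(0) = b we get b = -1, and a·4π/3 + -1 = 4 gives a = 15/(4π), so
    z(θ) = (15/(4π)) θ − 1.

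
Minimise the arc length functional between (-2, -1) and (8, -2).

Arc-length functional: J[y] = ∫ sqrt(1 + (y')^2) dx.
Lagrangian L = sqrt(1 + (y')^2) has no explicit y dependence, so ∂L/∂y = 0 and the Euler-Lagrange equation gives
    d/dx( y' / sqrt(1 + (y')^2) ) = 0  ⇒  y' / sqrt(1 + (y')^2) = const.
Hence y' is constant, so y(x) is affine.
Fitting the endpoints (-2, -1) and (8, -2):
    slope m = ((-2) − (-1)) / (8 − (-2)) = -1/10,
    intercept c = (-1) − m·(-2) = -6/5.
Extremal: y(x) = (-1/10) x - 6/5.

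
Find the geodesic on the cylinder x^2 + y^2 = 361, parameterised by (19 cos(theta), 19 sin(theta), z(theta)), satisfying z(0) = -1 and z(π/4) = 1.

Parameterise the cylinder of radius R = 19 as
    r(θ) = (19 cos θ, 19 sin θ, z(θ)).
The arc-length element is
    ds = sqrt(361 + (dz/dθ)^2) dθ,
so the Lagrangian is L = sqrt(361 + z'^2).
L depends on z' only, not on z or θ, so ∂L/∂z = 0 and
    ∂L/∂z' = z' / sqrt(361 + z'^2).
The Euler-Lagrange equation gives
    d/dθ( z' / sqrt(361 + z'^2) ) = 0,
so z' is constant. Integrating once:
    z(θ) = a θ + b,
a helix on the cylinder (a straight line when the cylinder is unrolled). The constants a, b are determined by the endpoint conditions.
With endpoint conditions z(0) = -1 and z(π/4) = 1: from z(0) = b we get b = -1, and a·π/4 + -1 = 1 gives a = 8/π, so
    z(θ) = (8/π) θ − 1.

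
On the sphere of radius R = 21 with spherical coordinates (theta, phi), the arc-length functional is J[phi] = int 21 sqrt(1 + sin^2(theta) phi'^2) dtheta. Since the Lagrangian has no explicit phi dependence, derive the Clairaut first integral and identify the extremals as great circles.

On the sphere of radius R = 21 with spherical coordinates (θ, φ), the induced metric is
    ds^2 = 441(dθ^2 + sin^2(θ) dφ^2).
Parameterise by θ; the arc-length functional is
    J[φ] = ∫ 21 sqrt(1 + sin^2(θ) (dφ/dθ)^2) dθ,
so L = 21 sqrt(1 + sin^2(θ) φ'^2). Compute
    ∂L/∂φ = 0  (L has no explicit φ dependence),
    ∂L/∂φ' = 21 sin^2(θ) φ' / sqrt(1 + sin^2(θ) φ'^2).
Since ∂L/∂φ = 0, the Euler-Lagrange equation
    d/dθ(∂L/∂φ') − ∂L/∂φ = 0
reduces to d/dθ(∂L/∂φ') = 0, i.e. the momentum conjugate to φ is conserved:
    21 sin^2(θ) φ' / sqrt(1 + sin^2(θ) φ'^2) = C.
The overall factor of 21 is constant, so dividing through gives Clairaut's relation sin^2(θ) φ' / sqrt(1 + sin^2(θ) φ'^2) = C' (with C' = C/21). Solving for φ' and integrating gives the great-circle family
    cot(θ) = A cos(φ − φ_0),
i.e. the intersection of the sphere with a plane through the origin. The two constants A and φ_0 (equivalently C and one phase) are fixed by the two endpoint conditions.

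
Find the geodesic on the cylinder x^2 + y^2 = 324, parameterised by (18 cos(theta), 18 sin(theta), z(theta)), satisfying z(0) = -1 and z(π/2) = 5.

Parameterise the cylinder of radius R = 18 as
    r(θ) = (18 cos θ, 18 sin θ, z(θ)).
The arc-length element is
    ds = sqrt(324 + (dz/dθ)^2) dθ,
so the Lagrangian is L = sqrt(324 + z'^2).
L depends on z' only, not on z or θ, so ∂L/∂z = 0 and
    ∂L/∂z' = z' / sqrt(324 + z'^2).
The Euler-Lagrange equation gives
    d/dθ( z' / sqrt(324 + z'^2) ) = 0,
so z' is constant. Integrating once:
    z(θ) = a θ + b,
a helix on the cylinder (a straight line when the cylinder is unrolled). The constants a, b are determined by the endpoint conditions.
With endpoint conditions z(0) = -1 and z(π/2) = 5: from z(0) = b we get b = -1, and a·π/2 + -1 = 5 gives a = 12/π, so
    z(θ) = (12/π) θ − 1.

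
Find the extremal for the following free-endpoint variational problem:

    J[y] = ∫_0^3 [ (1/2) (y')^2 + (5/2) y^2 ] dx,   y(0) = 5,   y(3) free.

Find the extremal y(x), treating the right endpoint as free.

The Lagrangian L = (1/2) (y')^2 + (5/2) y^2 gives
    ∂L/∂y = 5 y,   ∂L/∂y' = y'.
Euler-Lagrange: y'' − 5 y = 0.
With k = sqrt(5), the general solution is
    y(x) = A cosh(sqrt(5) x) + B sinh(sqrt(5) x).
Fixed left endpoint y(0) = 5 ⇒ A = 5.
The right endpoint x = 3 is free, so the natural (transversality) condition is ∂L/∂y' |_{x=3} = 0, i.e. y'(3) = 0.
Compute y'(x) = A k sinh(k x) + B k cosh(k x), so
    y'(3) = A k sinh(k·3) + B k cosh(k·3) = 0
    ⇒ B = −A tanh(k·3) = − 5 tanh(sqrt(5)·3).
Therefore the extremal is
    y(x) = 5 cosh(sqrt(5) x) − 5 tanh(sqrt(5)·3) sinh(sqrt(5) x).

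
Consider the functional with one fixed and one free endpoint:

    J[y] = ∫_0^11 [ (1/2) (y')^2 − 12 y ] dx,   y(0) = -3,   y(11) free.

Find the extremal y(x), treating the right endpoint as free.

The Lagrangian L = (1/2) (y')^2 − 12 y gives
    ∂L/∂y = −12,   ∂L/∂y' = y'.
Euler-Lagrange: d/dx(y') − (−12) = 0, i.e. y'' + 12 = 0, so
    y(x) = −(12/2) x^2 + C1 x + C2.
Fixed left endpoint y(0) = -3 ⇒ C2 = -3.
The right endpoint x = 11 is free, so the natural (transversality) condition is ∂L/∂y' |_{x=11} = 0, i.e. y'(11) = 0.
Compute y'(x) = −12 x + C1, so y'(11) = −132 + C1 = 0 ⇒ C1 = 132.
Therefore the extremal is
    y(x) = −6 x^2 + 132 x − 3.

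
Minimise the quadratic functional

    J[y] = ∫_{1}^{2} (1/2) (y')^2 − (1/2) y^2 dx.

The Lagrangian is L = (1/2) (y')^2 − (1/2) y^2.
Compute ∂L/∂y = -y, ∂L/∂y' = y'.
The Euler-Lagrange equation d/dx(∂L/∂y') − ∂L/∂y = 0 reduces to
    y'' + y = 0.
Its general solution is
    y(x) = A sin(x) + B cos(x),
with A, B fixed by the endpoint conditions.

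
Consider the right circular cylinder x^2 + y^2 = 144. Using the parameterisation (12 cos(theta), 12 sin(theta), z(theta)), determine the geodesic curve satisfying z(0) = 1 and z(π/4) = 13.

Parameterise the cylinder of radius R = 12 as
    r(θ) = (12 cos θ, 12 sin θ, z(θ)).
The arc-length element is
    ds = sqrt(144 + (dz/dθ)^2) dθ,
so the Lagrangian is L = sqrt(144 + z'^2).
L depends on z' only, not on z or θ, so ∂L/∂z = 0 and
    ∂L/∂z' = z' / sqrt(144 + z'^2).
The Euler-Lagrange equation gives
    d/dθ( z' / sqrt(144 + z'^2) ) = 0,
so z' is constant. Integrating once:
    z(θ) = a θ + b,
a helix on the cylinder (a straight line when the cylinder is unrolled). The constants a, b are determined by the endpoint conditions.
With endpoint conditions z(0) = 1 and z(π/4) = 13: from z(0) = b we get b = 1, and a·π/4 + 1 = 13 gives a = 48/π, so
    z(θ) = (48/π) θ + 1.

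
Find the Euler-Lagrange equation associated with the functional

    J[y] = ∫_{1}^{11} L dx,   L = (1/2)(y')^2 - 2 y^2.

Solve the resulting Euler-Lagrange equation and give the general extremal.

The Lagrangian is L = (1/2)(y')^2 - 2 y^2.
∂L/∂y = -4y.
∂L/∂y' = y'.
The Euler-Lagrange equation d/dx(∂L/∂y') − ∂L/∂y = 0 becomes:
    y'' + 4 y = 0
General solution: y(x) = A sin(2x) + B cos(2x), where A and B are arbitrary constants fixed by the endpoint conditions.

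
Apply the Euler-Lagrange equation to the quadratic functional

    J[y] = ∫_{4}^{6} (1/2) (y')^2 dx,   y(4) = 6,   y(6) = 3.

The Lagrangian is L = (1/2) (y')^2.
Compute ∂L/∂y = 0, ∂L/∂y' = y'.
The Euler-Lagrange equation d/dx(∂L/∂y') − ∂L/∂y = 0 reduces to
    y'' = 0.
Its general solution is
    y(x) = A x + B,
with A, B fixed by the endpoint conditions.
Applying the endpoint conditions y(4) = 6 and y(6) = 3: solve A·4 + B = 6 and A·6 + B = 3. Subtracting gives A(6 − 4) = 3 − 6, so A = -3/2, and B = 6 − A·4 = 12. Therefore
    y(x) = (-3/2) x + 12.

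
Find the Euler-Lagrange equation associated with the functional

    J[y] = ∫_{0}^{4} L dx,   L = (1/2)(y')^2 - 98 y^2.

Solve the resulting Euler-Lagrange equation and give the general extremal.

The Lagrangian is L = (1/2)(y')^2 - 98 y^2.
∂L/∂y = -196y.
∂L/∂y' = y'.
The Euler-Lagrange equation d/dx(∂L/∂y') − ∂L/∂y = 0 becomes:
    y'' + 196 y = 0
General solution: y(x) = A sin(14x) + B cos(14x), where A and B are arbitrary constants fixed by the endpoint conditions.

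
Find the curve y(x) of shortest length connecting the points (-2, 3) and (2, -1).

Arc-length functional: J[y] = ∫ sqrt(1 + (y')^2) dx.
Lagrangian L = sqrt(1 + (y')^2) has no explicit y dependence, so ∂L/∂y = 0 and the Euler-Lagrange equation gives
    d/dx( y' / sqrt(1 + (y')^2) ) = 0  ⇒  y' / sqrt(1 + (y')^2) = const.
Hence y' is constant, so y(x) is affine.
Fitting the endpoints (-2, 3) and (2, -1):
    slope m = ((-1) − 3) / (2 − (-2)) = -1,
    intercept c = 3 − m·(-2) = 1.
Extremal: y(x) = -x + 1.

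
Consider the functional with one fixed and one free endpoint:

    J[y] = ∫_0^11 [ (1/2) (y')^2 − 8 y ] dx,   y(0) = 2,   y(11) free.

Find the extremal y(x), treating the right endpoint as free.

The Lagrangian L = (1/2) (y')^2 − 8 y gives
    ∂L/∂y = −8,   ∂L/∂y' = y'.
Euler-Lagrange: d/dx(y') − (−8) = 0, i.e. y'' + 8 = 0, so
    y(x) = −(8/2) x^2 + C1 x + C2.
Fixed left endpoint y(0) = 2 ⇒ C2 = 2.
The right endpoint x = 11 is free, so the natural (transversality) condition is ∂L/∂y' |_{x=11} = 0, i.e. y'(11) = 0.
Compute y'(x) = −8 x + C1, so y'(11) = −88 + C1 = 0 ⇒ C1 = 88.
Therefore the extremal is
    y(x) = −4 x^2 + 88 x + 2.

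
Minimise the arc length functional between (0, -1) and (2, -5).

Arc-length functional: J[y] = ∫ sqrt(1 + (y')^2) dx.
Lagrangian L = sqrt(1 + (y')^2) has no explicit y dependence, so ∂L/∂y = 0 and the Euler-Lagrange equation gives
    d/dx( y' / sqrt(1 + (y')^2) ) = 0  ⇒  y' / sqrt(1 + (y')^2) = const.
Hence y' is constant, so y(x) is affine.
Fitting the endpoints (0, -1) and (2, -5):
    slope m = ((-5) − (-1)) / (2 − 0) = -2,
    intercept c = (-1) − m·0 = -1.
Extremal: y(x) = -2 x - 1.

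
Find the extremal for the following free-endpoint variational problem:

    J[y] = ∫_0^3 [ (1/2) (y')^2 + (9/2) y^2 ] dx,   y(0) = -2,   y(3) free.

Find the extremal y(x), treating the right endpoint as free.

The Lagrangian L = (1/2) (y')^2 + (9/2) y^2 gives
    ∂L/∂y = 9 y,   ∂L/∂y' = y'.
Euler-Lagrange: y'' − 9 y = 0.
With k = 3, the general solution is
    y(x) = A cosh(3 x) + B sinh(3 x).
Fixed left endpoint y(0) = -2 ⇒ A = -2.
The right endpoint x = 3 is free, so the natural (transversality) condition is ∂L/∂y' |_{x=3} = 0, i.e. y'(3) = 0.
Compute y'(x) = A k sinh(k x) + B k cosh(k x), so
    y'(3) = A k sinh(k·3) + B k cosh(k·3) = 0
    ⇒ B = −A tanh(k·3) = 2 tanh(3·3).
Therefore the extremal is
    y(x) = −2 cosh(3 x) + 2 tanh(3·3) sinh(3 x).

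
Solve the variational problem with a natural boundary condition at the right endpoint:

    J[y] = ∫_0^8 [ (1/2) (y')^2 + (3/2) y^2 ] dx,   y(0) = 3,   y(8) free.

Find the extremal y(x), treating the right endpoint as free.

The Lagrangian L = (1/2) (y')^2 + (3/2) y^2 gives
    ∂L/∂y = 3 y,   ∂L/∂y' = y'.
Euler-Lagrange: y'' − 3 y = 0.
With k = sqrt(3), the general solution is
    y(x) = A cosh(sqrt(3) x) + B sinh(sqrt(3) x).
Fixed left endpoint y(0) = 3 ⇒ A = 3.
The right endpoint x = 8 is free, so the natural (transversality) condition is ∂L/∂y' |_{x=8} = 0, i.e. y'(8) = 0.
Compute y'(x) = A k sinh(k x) + B k cosh(k x), so
    y'(8) = A k sinh(k·8) + B k cosh(k·8) = 0
    ⇒ B = −A tanh(k·8) = − 3 tanh(sqrt(3)·8).
Therefore the extremal is
    y(x) = 3 cosh(sqrt(3) x) − 3 tanh(sqrt(3)·8) sinh(sqrt(3) x).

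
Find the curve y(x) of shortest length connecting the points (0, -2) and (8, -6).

Arc-length functional: J[y] = ∫ sqrt(1 + (y')^2) dx.
Lagrangian L = sqrt(1 + (y')^2) has no explicit y dependence, so ∂L/∂y = 0 and the Euler-Lagrange equation gives
    d/dx( y' / sqrt(1 + (y')^2) ) = 0  ⇒  y' / sqrt(1 + (y')^2) = const.
Hence y' is constant, so y(x) is affine.
Fitting the endpoints (0, -2) and (8, -6):
    slope m = ((-6) − (-2)) / (8 − 0) = -1/2,
    intercept c = (-2) − m·0 = -2.
Extremal: y(x) = (-1/2) x - 2.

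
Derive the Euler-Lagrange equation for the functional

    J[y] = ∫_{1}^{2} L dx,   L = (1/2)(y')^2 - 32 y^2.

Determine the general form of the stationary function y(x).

The Lagrangian is L = (1/2)(y')^2 - 32 y^2.
∂L/∂y = -64y.
∂L/∂y' = y'.
The Euler-Lagrange equation d/dx(∂L/∂y') − ∂L/∂y = 0 becomes:
    y'' + 64 y = 0
General solution: y(x) = A sin(8x) + B cos(8x), where A and B are arbitrary constants fixed by the endpoint conditions.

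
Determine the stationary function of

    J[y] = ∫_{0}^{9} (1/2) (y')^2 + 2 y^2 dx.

The Lagrangian is L = (1/2) (y')^2 + 2 y^2.
Compute ∂L/∂y = 4y, ∂L/∂y' = y'.
The Euler-Lagrange equation d/dx(∂L/∂y') − ∂L/∂y = 0 reduces to
    y'' − 4 y = 0.
Its general solution is
    y(x) = A e^(2x) + B e^(−2x),
with A, B fixed by the endpoint conditions.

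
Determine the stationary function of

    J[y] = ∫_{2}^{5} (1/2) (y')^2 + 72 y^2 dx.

The Lagrangian is L = (1/2) (y')^2 + 72 y^2.
Compute ∂L/∂y = 144y, ∂L/∂y' = y'.
The Euler-Lagrange equation d/dx(∂L/∂y') − ∂L/∂y = 0 reduces to
    y'' − 144 y = 0.
Its general solution is
    y(x) = A e^(12x) + B e^(−12x),
with A, B fixed by the endpoint conditions.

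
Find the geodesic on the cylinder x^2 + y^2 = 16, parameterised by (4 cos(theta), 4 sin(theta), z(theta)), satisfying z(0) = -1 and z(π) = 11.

Parameterise the cylinder of radius R = 4 as
    r(θ) = (4 cos θ, 4 sin θ, z(θ)).
The arc-length element is
    ds = sqrt(16 + (dz/dθ)^2) dθ,
so the Lagrangian is L = sqrt(16 + z'^2).
L depends on z' only, not on z or θ, so ∂L/∂z = 0 and
    ∂L/∂z' = z' / sqrt(16 + z'^2).
The Euler-Lagrange equation gives
    d/dθ( z' / sqrt(16 + z'^2) ) = 0,
so z' is constant. Integrating once:
    z(θ) = a θ + b,
a helix on the cylinder (a straight line when the cylinder is unrolled). The constants a, b are determined by the endpoint conditions.
With endpoint conditions z(0) = -1 and z(π) = 11: from z(0) = b we get b = -1, and a·π + -1 = 11 gives a = 12/π, so
    z(θ) = (12/π) θ − 1.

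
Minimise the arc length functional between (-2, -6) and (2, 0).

Arc-length functional: J[y] = ∫ sqrt(1 + (y')^2) dx.
Lagrangian L = sqrt(1 + (y')^2) has no explicit y dependence, so ∂L/∂y = 0 and the Euler-Lagrange equation gives
    d/dx( y' / sqrt(1 + (y')^2) ) = 0  ⇒  y' / sqrt(1 + (y')^2) = const.
Hence y' is constant, so y(x) is affine.
Fitting the endpoints (-2, -6) and (2, 0):
    slope m = (0 − (-6)) / (2 − (-2)) = 3/2,
    intercept c = (-6) − m·(-2) = -3.
Extremal: y(x) = (3/2) x - 3.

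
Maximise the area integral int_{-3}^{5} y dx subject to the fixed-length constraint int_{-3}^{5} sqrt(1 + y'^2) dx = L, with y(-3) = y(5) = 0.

Set up the augmented Lagrangian using a multiplier λ for the length constraint:
    F(y, y') = y − λ sqrt(1 + y'^2).
F has no explicit x dependence, so the Beltrami identity yields a first integral
    F − y' ∂F/∂y' = C.
Compute ∂F/∂y' = −λ y' / sqrt(1 + y'^2). Then
    y − λ sqrt(1 + y'^2) + λ y'^2 / sqrt(1 + y'^2) = C
    ⇒  y − λ / sqrt(1 + y'^2) = C.
Solving for y' and integrating gives
    (x − a)^2 + (y − b)^2 = λ^2,
a circular arc of radius λ. The constants a, b are determined by the endpoint conditions y(-3) = y(5) = 0, and λ is fixed implicitly by the length constraint
    ∫_{-3}^{5} sqrt(1 + y'^2) dx = L.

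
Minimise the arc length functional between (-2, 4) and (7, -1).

Arc-length functional: J[y] = ∫ sqrt(1 + (y')^2) dx.
Lagrangian L = sqrt(1 + (y')^2) has no explicit y dependence, so ∂L/∂y = 0 and the Euler-Lagrange equation gives
    d/dx( y' / sqrt(1 + (y')^2) ) = 0  ⇒  y' / sqrt(1 + (y')^2) = const.
Hence y' is constant, so y(x) is affine.
Fitting the endpoints (-2, 4) and (7, -1):
    slope m = ((-1) − 4) / (7 − (-2)) = -5/9,
    intercept c = 4 − m·(-2) = 26/9.
Extremal: y(x) = (-5/9) x + 26/9.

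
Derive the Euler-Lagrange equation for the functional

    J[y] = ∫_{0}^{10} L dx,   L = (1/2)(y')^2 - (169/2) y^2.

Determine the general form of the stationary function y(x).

The Lagrangian is L = (1/2)(y')^2 - (169/2) y^2.
∂L/∂y = -169y.
∂L/∂y' = y'.
The Euler-Lagrange equation d/dx(∂L/∂y') − ∂L/∂y = 0 becomes:
    y'' + 169 y = 0
General solution: y(x) = A sin(13x) + B cos(13x), where A and B are arbitrary constants fixed by the endpoint conditions.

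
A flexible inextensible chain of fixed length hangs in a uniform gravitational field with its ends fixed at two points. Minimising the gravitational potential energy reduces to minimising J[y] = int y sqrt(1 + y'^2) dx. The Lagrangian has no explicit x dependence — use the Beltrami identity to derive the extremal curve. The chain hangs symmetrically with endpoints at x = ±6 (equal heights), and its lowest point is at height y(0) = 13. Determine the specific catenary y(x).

The Lagrangian L(y, y') = y sqrt(1 + y'^2) has no explicit x dependence, so the Beltrami identity applies:
    L − y' ∂L/∂y' = C.
Compute ∂L/∂y' = y · y' / sqrt(1 + y'^2). Then
    L − y' ∂L/∂y'
    = y sqrt(1 + y'^2) − y · y'^2 / sqrt(1 + y'^2)
    = y (1 + y'^2 − y'^2) / sqrt(1 + y'^2)
    = y / sqrt(1 + y'^2) = C.
Squaring gives y^2 = C^2 (1 + y'^2), i.e.
    y'^2 = y^2 / C^2 − 1.
Separating variables,
    dy / sqrt(y^2 − C^2) = dx / C,
and integrating gives arccosh(y / C) = (x − a)/C, so
    y(x) = C cosh((x − a)/C),
the catenary. The constants C and a are fixed by the two endpoint conditions (and, for the hanging-chain problem, the length constraint selects C).
Now fit the given data. The endpoints x = ±6 are symmetric at equal height, so the catenary is even about its minimum: a = 0 and y(x) = C cosh(x/C). The lowest point is y(0) = C cosh(0) = C, and we are told y(0) = 13, so C = 13. Therefore
    y(x) = 13 cosh(x/13),
and at the endpoints
    y(±6) = 13 cosh(6/13).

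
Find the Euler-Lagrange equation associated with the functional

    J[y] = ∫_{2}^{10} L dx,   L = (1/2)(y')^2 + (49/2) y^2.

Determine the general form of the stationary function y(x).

The Lagrangian is L = (1/2)(y')^2 + (49/2) y^2.
∂L/∂y = 49y.
∂L/∂y' = y'.
The Euler-Lagrange equation d/dx(∂L/∂y') − ∂L/∂y = 0 becomes:
    y'' - 49 y = 0
General solution: y(x) = A e^(7x) + B e^(-7x), where A and B are arbitrary constants fixed by the endpoint conditions.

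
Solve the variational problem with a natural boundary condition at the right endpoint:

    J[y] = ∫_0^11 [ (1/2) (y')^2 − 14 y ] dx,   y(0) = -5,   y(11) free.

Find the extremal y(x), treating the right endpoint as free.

The Lagrangian L = (1/2) (y')^2 − 14 y gives
    ∂L/∂y = −14,   ∂L/∂y' = y'.
Euler-Lagrange: d/dx(y') − (−14) = 0, i.e. y'' + 14 = 0, so
    y(x) = −(14/2) x^2 + C1 x + C2.
Fixed left endpoint y(0) = -5 ⇒ C2 = -5.
The right endpoint x = 11 is free, so the natural (transversality) condition is ∂L/∂y' |_{x=11} = 0, i.e. y'(11) = 0.
Compute y'(x) = −14 x + C1, so y'(11) = −154 + C1 = 0 ⇒ C1 = 154.
Therefore the extremal is
    y(x) = −7 x^2 + 154 x − 5.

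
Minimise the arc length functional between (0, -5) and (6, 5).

Arc-length functional: J[y] = ∫ sqrt(1 + (y')^2) dx.
Lagrangian L = sqrt(1 + (y')^2) has no explicit y dependence, so ∂L/∂y = 0 and the Euler-Lagrange equation gives
    d/dx( y' / sqrt(1 + (y')^2) ) = 0  ⇒  y' / sqrt(1 + (y')^2) = const.
Hence y' is constant, so y(x) is affine.
Fitting the endpoints (0, -5) and (6, 5):
    slope m = (5 − (-5)) / (6 − 0) = 5/3,
    intercept c = (-5) − m·0 = -5.
Extremal: y(x) = (5/3) x - 5.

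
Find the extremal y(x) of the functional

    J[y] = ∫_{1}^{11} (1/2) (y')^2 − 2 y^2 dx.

The Lagrangian is L = (1/2) (y')^2 − 2 y^2.
Compute ∂L/∂y = -4y, ∂L/∂y' = y'.
The Euler-Lagrange equation d/dx(∂L/∂y') − ∂L/∂y = 0 reduces to
    y'' + 4 y = 0.
Its general solution is
    y(x) = A sin(2x) + B cos(2x),
with A, B fixed by the endpoint conditions.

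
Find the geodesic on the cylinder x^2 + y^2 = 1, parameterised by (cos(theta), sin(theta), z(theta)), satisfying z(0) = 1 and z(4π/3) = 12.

Parameterise the cylinder of radius R = 1 as
    r(θ) = (cos θ, sin θ, z(θ)).
The arc-length element is
    ds = sqrt(1 + (dz/dθ)^2) dθ,
so the Lagrangian is L = sqrt(1 + z'^2).
L depends on z' only, not on z or θ, so ∂L/∂z = 0 and
    ∂L/∂z' = z' / sqrt(1 + z'^2).
The Euler-Lagrange equation gives
    d/dθ( z' / sqrt(1 + z'^2) ) = 0,
so z' is constant. Integrating once:
    z(θ) = a θ + b,
a helix on the cylinder (a straight line when the cylinder is unrolled). The constants a, b are determined by the endpoint conditions.
With endpoint conditions z(0) = 1 and z(4π/3) = 12: from z(0) = b we get b = 1, and a·4π/3 + 1 = 12 gives a = 33/(4π), so
    z(θ) = (33/(4π)) θ + 1.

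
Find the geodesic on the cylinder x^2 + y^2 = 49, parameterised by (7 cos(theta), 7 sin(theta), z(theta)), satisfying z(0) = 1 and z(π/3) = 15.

Parameterise the cylinder of radius R = 7 as
    r(θ) = (7 cos θ, 7 sin θ, z(θ)).
The arc-length element is
    ds = sqrt(49 + (dz/dθ)^2) dθ,
so the Lagrangian is L = sqrt(49 + z'^2).
L depends on z' only, not on z or θ, so ∂L/∂z = 0 and
    ∂L/∂z' = z' / sqrt(49 + z'^2).
The Euler-Lagrange equation gives
    d/dθ( z' / sqrt(49 + z'^2) ) = 0,
so z' is constant. Integrating once:
    z(θ) = a θ + b,
a helix on the cylinder (a straight line when the cylinder is unrolled). The constants a, b are determined by the endpoint conditions.
With endpoint conditions z(0) = 1 and z(π/3) = 15: from z(0) = b we get b = 1, and a·π/3 + 1 = 15 gives a = 42/π, so
    z(θ) = (42/π) θ + 1.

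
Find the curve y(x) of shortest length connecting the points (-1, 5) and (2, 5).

Arc-length functional: J[y] = ∫ sqrt(1 + (y')^2) dx.
Lagrangian L = sqrt(1 + (y')^2) has no explicit y dependence, so ∂L/∂y = 0 and the Euler-Lagrange equation gives
    d/dx( y' / sqrt(1 + (y')^2) ) = 0  ⇒  y' / sqrt(1 + (y')^2) = const.
Hence y' is constant, so y(x) is affine.
Fitting the endpoints (-1, 5) and (2, 5):
    slope m = (5 − 5) / (2 − (-1)) = 0,
    intercept c = 5 − m·(-1) = 5.
Extremal: y(x) = 5.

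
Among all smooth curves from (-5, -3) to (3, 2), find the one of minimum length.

Arc-length functional: J[y] = ∫ sqrt(1 + (y')^2) dx.
Lagrangian L = sqrt(1 + (y')^2) has no explicit y dependence, so ∂L/∂y = 0 and the Euler-Lagrange equation gives
    d/dx( y' / sqrt(1 + (y')^2) ) = 0  ⇒  y' / sqrt(1 + (y')^2) = const.
Hence y' is constant, so y(x) is affine.
Fitting the endpoints (-5, -3) and (3, 2):
    slope m = (2 − (-3)) / (3 − (-5)) = 5/8,
    intercept c = (-3) − m·(-5) = 1/8.
Extremal: y(x) = (5/8) x + 1/8.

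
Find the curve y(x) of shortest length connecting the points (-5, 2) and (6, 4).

Arc-length functional: J[y] = ∫ sqrt(1 + (y')^2) dx.
Lagrangian L = sqrt(1 + (y')^2) has no explicit y dependence, so ∂L/∂y = 0 and the Euler-Lagrange equation gives
    d/dx( y' / sqrt(1 + (y')^2) ) = 0  ⇒  y' / sqrt(1 + (y')^2) = const.
Hence y' is constant, so y(x) is affine.
Fitting the endpoints (-5, 2) and (6, 4):
    slope m = (4 − 2) / (6 − (-5)) = 2/11,
    intercept c = 2 − m·(-5) = 32/11.
Extremal: y(x) = (2/11) x + 32/11.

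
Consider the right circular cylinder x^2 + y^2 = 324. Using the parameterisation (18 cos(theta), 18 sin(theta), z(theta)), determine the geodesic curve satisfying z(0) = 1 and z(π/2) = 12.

Parameterise the cylinder of radius R = 18 as
    r(θ) = (18 cos θ, 18 sin θ, z(θ)).
The arc-length element is
    ds = sqrt(324 + (dz/dθ)^2) dθ,
so the Lagrangian is L = sqrt(324 + z'^2).
L depends on z' only, not on z or θ, so ∂L/∂z = 0 and
    ∂L/∂z' = z' / sqrt(324 + z'^2).
The Euler-Lagrange equation gives
    d/dθ( z' / sqrt(324 + z'^2) ) = 0,
so z' is constant. Integrating once:
    z(θ) = a θ + b,
a helix on the cylinder (a straight line when the cylinder is unrolled). The constants a, b are determined by the endpoint conditions.
With endpoint conditions z(0) = 1 and z(π/2) = 12: from z(0) = b we get b = 1, and a·π/2 + 1 = 12 gives a = 22/π, so
    z(θ) = (22/π) θ + 1.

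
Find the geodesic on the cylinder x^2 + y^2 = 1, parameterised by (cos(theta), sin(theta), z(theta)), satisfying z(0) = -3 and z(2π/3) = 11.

Parameterise the cylinder of radius R = 1 as
    r(θ) = (cos θ, sin θ, z(θ)).
The arc-length element is
    ds = sqrt(1 + (dz/dθ)^2) dθ,
so the Lagrangian is L = sqrt(1 + z'^2).
L depends on z' only, not on z or θ, so ∂L/∂z = 0 and
    ∂L/∂z' = z' / sqrt(1 + z'^2).
The Euler-Lagrange equation gives
    d/dθ( z' / sqrt(1 + z'^2) ) = 0,
so z' is constant. Integrating once:
    z(θ) = a θ + b,
a helix on the cylinder (a straight line when the cylinder is unrolled). The constants a, b are determined by the endpoint conditions.
With endpoint conditions z(0) = -3 and z(2π/3) = 11: from z(0) = b we get b = -3, and a·2π/3 + -3 = 11 gives a = 21/π, so
    z(θ) = (21/π) θ − 3.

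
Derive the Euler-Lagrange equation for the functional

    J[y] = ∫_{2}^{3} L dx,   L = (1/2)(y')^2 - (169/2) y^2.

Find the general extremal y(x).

The Lagrangian is L = (1/2)(y')^2 - (169/2) y^2.
∂L/∂y = -169y.
∂L/∂y' = y'.
The Euler-Lagrange equation d/dx(∂L/∂y') − ∂L/∂y = 0 becomes:
    y'' + 169 y = 0
General solution: y(x) = A sin(13x) + B cos(13x), where A and B are arbitrary constants fixed by the endpoint conditions.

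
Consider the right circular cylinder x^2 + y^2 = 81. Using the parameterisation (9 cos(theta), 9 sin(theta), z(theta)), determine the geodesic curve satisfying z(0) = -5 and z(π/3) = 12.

Parameterise the cylinder of radius R = 9 as
    r(θ) = (9 cos θ, 9 sin θ, z(θ)).
The arc-length element is
    ds = sqrt(81 + (dz/dθ)^2) dθ,
so the Lagrangian is L = sqrt(81 + z'^2).
L depends on z' only, not on z or θ, so ∂L/∂z = 0 and
    ∂L/∂z' = z' / sqrt(81 + z'^2).
The Euler-Lagrange equation gives
    d/dθ( z' / sqrt(81 + z'^2) ) = 0,
so z' is constant. Integrating once:
    z(θ) = a θ + b,
a helix on the cylinder (a straight line when the cylinder is unrolled). The constants a, b are determined by the endpoint conditions.
With endpoint conditions z(0) = -5 and z(π/3) = 12: from z(0) = b we get b = -5, and a·π/3 + -5 = 12 gives a = 51/π, so
    z(θ) = (51/π) θ − 5.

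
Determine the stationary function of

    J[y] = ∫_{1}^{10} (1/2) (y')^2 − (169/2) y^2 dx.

The Lagrangian is L = (1/2) (y')^2 − (169/2) y^2.
Compute ∂L/∂y = -169y, ∂L/∂y' = y'.
The Euler-Lagrange equation d/dx(∂L/∂y') − ∂L/∂y = 0 reduces to
    y'' + 169 y = 0.
Its general solution is
    y(x) = A sin(13x) + B cos(13x),
with A, B fixed by the endpoint conditions.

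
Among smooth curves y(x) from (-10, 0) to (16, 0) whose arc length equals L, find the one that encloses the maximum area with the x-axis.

Set up the augmented Lagrangian using a multiplier λ for the length constraint:
    F(y, y') = y − λ sqrt(1 + y'^2).
F has no explicit x dependence, so the Beltrami identity yields a first integral
    F − y' ∂F/∂y' = C.
Compute ∂F/∂y' = −λ y' / sqrt(1 + y'^2). Then
    y − λ sqrt(1 + y'^2) + λ y'^2 / sqrt(1 + y'^2) = C
    ⇒  y − λ / sqrt(1 + y'^2) = C.
Solving for y' and integrating gives
    (x − a)^2 + (y − b)^2 = λ^2,
a circular arc of radius λ. The constants a, b are determined by the endpoint conditions y(-10) = y(16) = 0, and λ is fixed implicitly by the length constraint
    ∫_{-10}^{16} sqrt(1 + y'^2) dx = L.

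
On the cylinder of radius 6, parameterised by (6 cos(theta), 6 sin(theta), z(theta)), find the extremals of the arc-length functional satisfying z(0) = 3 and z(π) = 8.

Parameterise the cylinder of radius R = 6 as
    r(θ) = (6 cos θ, 6 sin θ, z(θ)).
The arc-length element is
    ds = sqrt(36 + (dz/dθ)^2) dθ,
so the Lagrangian is L = sqrt(36 + z'^2).
L depends on z' only, not on z or θ, so ∂L/∂z = 0 and
    ∂L/∂z' = z' / sqrt(36 + z'^2).
The Euler-Lagrange equation gives
    d/dθ( z' / sqrt(36 + z'^2) ) = 0,
so z' is constant. Integrating once:
    z(θ) = a θ + b,
a helix on the cylinder (a straight line when the cylinder is unrolled). The constants a, b are determined by the endpoint conditions.
With endpoint conditions z(0) = 3 and z(π) = 8: from z(0) = b we get b = 3, and a·π + 3 = 8 gives a = 5/π, so
    z(θ) = (5/π) θ + 3.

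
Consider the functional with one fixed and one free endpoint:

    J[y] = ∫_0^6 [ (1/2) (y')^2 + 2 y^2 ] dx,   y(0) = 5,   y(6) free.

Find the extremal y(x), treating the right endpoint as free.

The Lagrangian L = (1/2) (y')^2 + 2 y^2 gives
    ∂L/∂y = 4 y,   ∂L/∂y' = y'.
Euler-Lagrange: y'' − 4 y = 0.
With k = 2, the general solution is
    y(x) = A cosh(2 x) + B sinh(2 x).
Fixed left endpoint y(0) = 5 ⇒ A = 5.
The right endpoint x = 6 is free, so the natural (transversality) condition is ∂L/∂y' |_{x=6} = 0, i.e. y'(6) = 0.
Compute y'(x) = A k sinh(k x) + B k cosh(k x), so
    y'(6) = A k sinh(k·6) + B k cosh(k·6) = 0
    ⇒ B = −A tanh(k·6) = − 5 tanh(2·6).
Therefore the extremal is
    y(x) = 5 cosh(2 x) − 5 tanh(2·6) sinh(2 x).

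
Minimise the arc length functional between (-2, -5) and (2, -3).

Arc-length functional: J[y] = ∫ sqrt(1 + (y')^2) dx.
Lagrangian L = sqrt(1 + (y')^2) has no explicit y dependence, so ∂L/∂y = 0 and the Euler-Lagrange equation gives
    d/dx( y' / sqrt(1 + (y')^2) ) = 0  ⇒  y' / sqrt(1 + (y')^2) = const.
Hence y' is constant, so y(x) is affine.
Fitting the endpoints (-2, -5) and (2, -3):
    slope m = ((-3) − (-5)) / (2 − (-2)) = 1/2,
    intercept c = (-5) − m·(-2) = -4.
Extremal: y(x) = (1/2) x - 4.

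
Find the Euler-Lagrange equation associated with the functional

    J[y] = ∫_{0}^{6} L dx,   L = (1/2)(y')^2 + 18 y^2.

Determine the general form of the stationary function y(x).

The Lagrangian is L = (1/2)(y')^2 + 18 y^2.
∂L/∂y = 36y.
∂L/∂y' = y'.
The Euler-Lagrange equation d/dx(∂L/∂y') − ∂L/∂y = 0 becomes:
    y'' - 36 y = 0
General solution: y(x) = A e^(6x) + B e^(-6x), where A and B are arbitrary constants fixed by the endpoint conditions.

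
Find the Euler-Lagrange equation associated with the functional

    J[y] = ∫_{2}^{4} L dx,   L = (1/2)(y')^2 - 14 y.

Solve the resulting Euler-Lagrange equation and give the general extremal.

The Lagrangian is L = (1/2)(y')^2 - 14 y.
∂L/∂y = -14.
∂L/∂y' = y'.
The Euler-Lagrange equation d/dx(∂L/∂y') − ∂L/∂y = 0 becomes:
    y'' + 14 = 0
General solution: y(x) = -7 x^2 + A x + B, where A and B are arbitrary constants fixed by the endpoint conditions.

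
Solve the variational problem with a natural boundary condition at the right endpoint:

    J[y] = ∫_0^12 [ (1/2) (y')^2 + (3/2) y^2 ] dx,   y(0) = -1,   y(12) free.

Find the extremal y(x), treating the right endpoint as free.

The Lagrangian L = (1/2) (y')^2 + (3/2) y^2 gives
    ∂L/∂y = 3 y,   ∂L/∂y' = y'.
Euler-Lagrange: y'' − 3 y = 0.
With k = sqrt(3), the general solution is
    y(x) = A cosh(sqrt(3) x) + B sinh(sqrt(3) x).
Fixed left endpoint y(0) = -1 ⇒ A = -1.
The right endpoint x = 12 is free, so the natural (transversality) condition is ∂L/∂y' |_{x=12} = 0, i.e. y'(12) = 0.
Compute y'(x) = A k sinh(k x) + B k cosh(k x), so
    y'(12) = A k sinh(k·12) + B k cosh(k·12) = 0
    ⇒ B = −A tanh(k·12) = tanh(sqrt(3)·12).
Therefore the extremal is
    y(x) = −cosh(sqrt(3) x) + tanh(sqrt(3)·12) sinh(sqrt(3) x).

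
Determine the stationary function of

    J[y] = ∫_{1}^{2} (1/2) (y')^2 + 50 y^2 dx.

The Lagrangian is L = (1/2) (y')^2 + 50 y^2.
Compute ∂L/∂y = 100y, ∂L/∂y' = y'.
The Euler-Lagrange equation d/dx(∂L/∂y') − ∂L/∂y = 0 reduces to
    y'' − 100 y = 0.
Its general solution is
    y(x) = A e^(10x) + B e^(−10x),
with A, B fixed by the endpoint conditions.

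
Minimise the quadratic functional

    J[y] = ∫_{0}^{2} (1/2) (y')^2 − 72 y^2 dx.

The Lagrangian is L = (1/2) (y')^2 − 72 y^2.
Compute ∂L/∂y = -144y, ∂L/∂y' = y'.
The Euler-Lagrange equation d/dx(∂L/∂y') − ∂L/∂y = 0 reduces to
    y'' + 144 y = 0.
Its general solution is
    y(x) = A sin(12x) + B cos(12x),
with A, B fixed by the endpoint conditions.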